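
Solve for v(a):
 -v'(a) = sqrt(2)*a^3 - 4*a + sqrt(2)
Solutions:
 v(a) = C1 - sqrt(2)*a^4/4 + 2*a^2 - sqrt(2)*a


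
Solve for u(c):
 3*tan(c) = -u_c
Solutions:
 u(c) = C1 + 3*log(cos(c))


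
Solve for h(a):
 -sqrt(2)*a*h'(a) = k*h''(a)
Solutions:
 h(a) = C1 + C2*sqrt(k)*erf(2^(3/4)*a*sqrt(1/k)/2)


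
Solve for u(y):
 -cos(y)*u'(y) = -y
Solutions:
 u(y) = C1 + Integral(y/cos(y), y)


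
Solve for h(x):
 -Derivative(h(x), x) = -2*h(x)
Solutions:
 h(x) = C1*exp(2*x)


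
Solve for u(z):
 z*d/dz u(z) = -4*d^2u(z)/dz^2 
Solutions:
 u(z) = C1 + C2*erf(sqrt(2)*z/4)


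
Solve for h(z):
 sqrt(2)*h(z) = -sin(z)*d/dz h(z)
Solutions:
 h(z) = C1*(cos(z) + 1)^(sqrt(2)/2)/(cos(z) - 1)^(sqrt(2)/2)


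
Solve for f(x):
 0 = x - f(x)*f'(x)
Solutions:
 f(x) = -sqrt(C1 + x^2)
 f(x) = sqrt(C1 + x^2)


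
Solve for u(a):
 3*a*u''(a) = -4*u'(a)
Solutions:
 u(a) = C1 + C2/a^(1/3)


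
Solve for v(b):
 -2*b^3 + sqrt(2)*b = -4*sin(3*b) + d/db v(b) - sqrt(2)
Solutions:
 v(b) = C1 - b^4/2 + sqrt(2)*b^2/2 + sqrt(2)*b - 4*cos(3*b)/3


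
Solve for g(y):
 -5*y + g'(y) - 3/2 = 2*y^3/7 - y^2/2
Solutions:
 g(y) = C1 + y^4/14 - y^3/6 + 5*y^2/2 + 3*y/2


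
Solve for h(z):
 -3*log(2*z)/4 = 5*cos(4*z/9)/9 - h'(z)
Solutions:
 h(z) = C1 + 3*z*log(z)/4 - 3*z/4 + 3*z*log(2)/4 + 5*sin(4*z/9)/4


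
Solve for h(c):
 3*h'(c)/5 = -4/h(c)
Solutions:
 h(c) = -sqrt(C1 - 120*c)/3
 h(c) = sqrt(C1 - 120*c)/3


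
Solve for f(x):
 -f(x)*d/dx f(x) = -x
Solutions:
 f(x) = -sqrt(C1 + x^2)
 f(x) = sqrt(C1 + x^2)


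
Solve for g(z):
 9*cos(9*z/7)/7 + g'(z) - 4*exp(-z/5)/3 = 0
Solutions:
 g(z) = C1 - sin(9*z/7) - 20*exp(-z/5)/3


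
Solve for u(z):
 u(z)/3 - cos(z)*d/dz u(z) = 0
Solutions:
 u(z) = C1*(sin(z) + 1)^(1/6)/(sin(z) - 1)^(1/6)


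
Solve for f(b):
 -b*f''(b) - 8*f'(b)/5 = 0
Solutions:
 f(b) = C1 + C2/b^(3/5)


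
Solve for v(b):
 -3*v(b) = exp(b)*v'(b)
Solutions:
 v(b) = C1*exp(3*exp(-b))


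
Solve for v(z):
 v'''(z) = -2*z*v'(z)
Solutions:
 v(z) = C1 + Integral(C2*airyai(-2^(1/3)*z) + C3*airybi(-2^(1/3)*z), z)


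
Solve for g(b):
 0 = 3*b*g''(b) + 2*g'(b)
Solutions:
 g(b) = C1 + C2*b^(1/3)


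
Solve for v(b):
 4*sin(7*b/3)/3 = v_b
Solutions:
 v(b) = C1 - 4*cos(7*b/3)/7


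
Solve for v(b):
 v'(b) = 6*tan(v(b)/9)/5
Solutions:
 v(b) = -9*asin(C1*exp(2*b/15)) + 9*pi
 v(b) = 9*asin(C1*exp(2*b/15))


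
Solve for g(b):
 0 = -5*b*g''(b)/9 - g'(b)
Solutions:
 g(b) = C1 + C2/b^(4/5)


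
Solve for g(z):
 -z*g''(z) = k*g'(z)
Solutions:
 g(z) = C1 + z^(1 - re(k))*(C2*sin(log(z)*Abs(im(k))) + C3*cos(log(z)*im(k)))


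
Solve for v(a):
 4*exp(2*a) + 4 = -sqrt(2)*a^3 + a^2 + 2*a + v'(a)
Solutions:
 v(a) = C1 + sqrt(2)*a^4/4 - a^3/3 - a^2 + 4*a + 2*exp(2*a)


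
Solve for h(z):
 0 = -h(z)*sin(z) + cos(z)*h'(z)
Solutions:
 h(z) = C1/cos(z)


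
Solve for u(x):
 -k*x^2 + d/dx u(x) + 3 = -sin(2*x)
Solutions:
 u(x) = C1 + k*x^3/3 - 3*x + cos(2*x)/2


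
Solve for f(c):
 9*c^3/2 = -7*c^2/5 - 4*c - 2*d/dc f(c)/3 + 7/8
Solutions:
 f(c) = C1 - 27*c^4/16 - 7*c^3/10 - 3*c^2 + 21*c/16


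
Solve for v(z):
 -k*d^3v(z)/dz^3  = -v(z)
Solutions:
 v(z) = C1*exp(z*(1/k)^(1/3)) + C2*exp(z*(-1 + sqrt(3)*I)*(1/k)^(1/3)/2) + C3*exp(-z*(1 + sqrt(3)*I)*(1/k)^(1/3)/2)


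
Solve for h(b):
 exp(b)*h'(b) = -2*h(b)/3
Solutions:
 h(b) = C1*exp(2*exp(-b)/3)


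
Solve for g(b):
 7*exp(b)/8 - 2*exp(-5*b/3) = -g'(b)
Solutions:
 g(b) = C1 - 7*exp(b)/8 - 6*exp(-5*b/3)/5


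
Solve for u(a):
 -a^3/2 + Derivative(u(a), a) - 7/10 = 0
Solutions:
 u(a) = C1 + a^4/8 + 7*a/10


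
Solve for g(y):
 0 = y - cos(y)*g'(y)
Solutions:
 g(y) = C1 + Integral(y/cos(y), y)


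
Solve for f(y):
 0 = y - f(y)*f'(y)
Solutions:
 f(y) = -sqrt(C1 + y^2)
 f(y) = sqrt(C1 + y^2)


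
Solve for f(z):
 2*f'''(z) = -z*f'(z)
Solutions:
 f(z) = C1 + Integral(C2*airyai(-2^(2/3)*z/2) + C3*airybi(-2^(2/3)*z/2), z)


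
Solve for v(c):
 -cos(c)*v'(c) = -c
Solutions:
 v(c) = C1 + Integral(c/cos(c), c)


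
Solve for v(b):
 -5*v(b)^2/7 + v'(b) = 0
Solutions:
 v(b) = -7/(C1 + 5*b)


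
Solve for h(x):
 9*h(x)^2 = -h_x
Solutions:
 h(x) = 1/(C1 + 9*x)


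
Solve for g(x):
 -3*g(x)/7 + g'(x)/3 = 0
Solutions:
 g(x) = C1*exp(9*x/7)


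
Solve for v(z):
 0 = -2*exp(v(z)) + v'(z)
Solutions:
 v(z) = log(-1/(C1 + 2*z))


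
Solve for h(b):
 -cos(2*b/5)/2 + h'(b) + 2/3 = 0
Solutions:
 h(b) = C1 - 2*b/3 + 5*sin(2*b/5)/4


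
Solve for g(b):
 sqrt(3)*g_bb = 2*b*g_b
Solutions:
 g(b) = C1 + C2*erfi(3^(3/4)*b/3)


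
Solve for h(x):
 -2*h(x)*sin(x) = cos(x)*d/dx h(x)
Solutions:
 h(x) = C1*cos(x)^2


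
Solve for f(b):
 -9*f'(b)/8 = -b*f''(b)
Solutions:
 f(b) = C1 + C2*b^(17/8)


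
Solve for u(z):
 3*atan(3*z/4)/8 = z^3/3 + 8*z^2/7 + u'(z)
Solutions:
 u(z) = C1 - z^4/12 - 8*z^3/21 + 3*z*atan(3*z/4)/8 - log(9*z^2 + 16)/4


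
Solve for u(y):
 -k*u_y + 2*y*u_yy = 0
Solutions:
 u(y) = C1 + y^(re(k)/2 + 1)*(C2*sin(log(y)*Abs(im(k))/2) + C3*cos(log(y)*im(k)/2))


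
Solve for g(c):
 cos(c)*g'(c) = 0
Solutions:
 g(c) = C1


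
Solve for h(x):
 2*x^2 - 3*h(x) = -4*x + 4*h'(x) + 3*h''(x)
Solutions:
 h(x) = 2*x^2/3 - 4*x/9 + (C1*sin(sqrt(5)*x/3) + C2*cos(sqrt(5)*x/3))*exp(-2*x/3) - 20/27


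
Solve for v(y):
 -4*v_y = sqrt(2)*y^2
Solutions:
 v(y) = C1 - sqrt(2)*y^3/12


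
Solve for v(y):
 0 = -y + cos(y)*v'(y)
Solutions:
 v(y) = C1 + Integral(y/cos(y), y)


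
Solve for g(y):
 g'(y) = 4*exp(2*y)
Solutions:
 g(y) = C1 + 2*exp(2*y)


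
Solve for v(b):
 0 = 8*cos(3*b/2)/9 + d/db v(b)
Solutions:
 v(b) = C1 - 16*sin(3*b/2)/27


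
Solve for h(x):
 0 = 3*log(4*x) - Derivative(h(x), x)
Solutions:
 h(x) = C1 + 3*x*log(x) - 3*x + x*log(64)


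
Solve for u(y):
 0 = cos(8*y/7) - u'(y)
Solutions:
 u(y) = C1 + 7*sin(8*y/7)/8


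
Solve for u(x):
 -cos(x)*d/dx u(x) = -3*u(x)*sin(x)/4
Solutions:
 u(x) = C1/cos(x)^(3/4)


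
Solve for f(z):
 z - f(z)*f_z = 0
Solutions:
 f(z) = -sqrt(C1 + z^2)
 f(z) = sqrt(C1 + z^2)


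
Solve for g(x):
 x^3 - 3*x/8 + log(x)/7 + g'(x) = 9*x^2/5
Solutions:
 g(x) = C1 - x^4/4 + 3*x^3/5 + 3*x^2/16 - x*log(x)/7 + x/7


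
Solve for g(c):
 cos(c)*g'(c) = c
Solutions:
 g(c) = C1 + Integral(c/cos(c), c)


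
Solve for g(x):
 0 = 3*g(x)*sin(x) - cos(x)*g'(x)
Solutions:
 g(x) = C1/cos(x)^3


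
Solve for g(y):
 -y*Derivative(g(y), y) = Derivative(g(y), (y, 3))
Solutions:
 g(y) = C1 + Integral(C2*airyai(-y) + C3*airybi(-y), y)


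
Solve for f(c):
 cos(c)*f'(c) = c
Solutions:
 f(c) = C1 + Integral(c/cos(c), c)


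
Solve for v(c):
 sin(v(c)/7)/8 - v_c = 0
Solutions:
 -c/8 + 7*log(cos(v(c)/7) - 1)/2 - 7*log(cos(v(c)/7) + 1)/2 = C1


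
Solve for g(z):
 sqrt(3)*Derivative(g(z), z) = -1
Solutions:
 g(z) = C1 - sqrt(3)*z/3


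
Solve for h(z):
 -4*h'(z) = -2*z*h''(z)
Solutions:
 h(z) = C1 + C2*z^3


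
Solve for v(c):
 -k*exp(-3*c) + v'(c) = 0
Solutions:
 v(c) = C1 - k*exp(-3*c)/3


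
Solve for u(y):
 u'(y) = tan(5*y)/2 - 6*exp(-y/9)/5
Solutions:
 u(y) = C1 + log(tan(5*y)^2 + 1)/20 + 54*exp(-y/9)/5


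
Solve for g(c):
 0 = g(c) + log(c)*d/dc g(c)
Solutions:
 g(c) = C1*exp(-li(c))


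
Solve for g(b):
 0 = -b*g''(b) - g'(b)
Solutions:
 g(b) = C1 + C2*log(b)


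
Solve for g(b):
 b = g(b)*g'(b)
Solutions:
 g(b) = -sqrt(C1 + b^2)
 g(b) = sqrt(C1 + b^2)


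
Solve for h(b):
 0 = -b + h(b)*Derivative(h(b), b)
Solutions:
 h(b) = -sqrt(C1 + b^2)
 h(b) = sqrt(C1 + b^2)


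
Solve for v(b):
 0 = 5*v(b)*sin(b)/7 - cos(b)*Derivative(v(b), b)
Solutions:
 v(b) = C1/cos(b)^(5/7)


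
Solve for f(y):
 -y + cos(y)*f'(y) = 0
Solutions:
 f(y) = C1 + Integral(y/cos(y), y)


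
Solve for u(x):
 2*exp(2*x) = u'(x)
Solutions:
 u(x) = C1 + exp(2*x)


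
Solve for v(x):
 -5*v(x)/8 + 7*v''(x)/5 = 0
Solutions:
 v(x) = C1*exp(-5*sqrt(14)*x/28) + C2*exp(5*sqrt(14)*x/28)


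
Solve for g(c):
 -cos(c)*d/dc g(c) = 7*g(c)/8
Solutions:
 g(c) = C1*(sin(c) - 1)^(7/16)/(sin(c) + 1)^(7/16)


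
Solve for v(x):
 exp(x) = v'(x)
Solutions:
 v(x) = C1 + exp(x)


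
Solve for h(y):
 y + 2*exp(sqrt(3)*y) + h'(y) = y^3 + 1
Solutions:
 h(y) = C1 + y^4/4 - y^2/2 + y - 2*sqrt(3)*exp(sqrt(3)*y)/3


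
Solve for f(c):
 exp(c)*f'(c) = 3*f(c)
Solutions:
 f(c) = C1*exp(-3*exp(-c))


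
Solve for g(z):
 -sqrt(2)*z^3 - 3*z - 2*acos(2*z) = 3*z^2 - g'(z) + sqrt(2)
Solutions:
 g(z) = C1 + sqrt(2)*z^4/4 + z^3 + 3*z^2/2 + 2*z*acos(2*z) + sqrt(2)*z - sqrt(1 - 4*z^2)


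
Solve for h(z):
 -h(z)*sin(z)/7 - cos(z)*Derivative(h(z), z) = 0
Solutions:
 h(z) = C1*cos(z)^(1/7)


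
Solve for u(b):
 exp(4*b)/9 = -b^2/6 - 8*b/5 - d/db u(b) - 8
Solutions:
 u(b) = C1 - b^3/18 - 4*b^2/5 - 8*b - exp(4*b)/36


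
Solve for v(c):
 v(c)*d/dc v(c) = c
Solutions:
 v(c) = -sqrt(C1 + c^2)
 v(c) = sqrt(C1 + c^2)


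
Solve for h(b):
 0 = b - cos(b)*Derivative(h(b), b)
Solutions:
 h(b) = C1 + Integral(b/cos(b), b)


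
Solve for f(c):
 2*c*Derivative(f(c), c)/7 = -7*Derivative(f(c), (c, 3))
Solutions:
 f(c) = C1 + Integral(C2*airyai(-14^(1/3)*c/7) + C3*airybi(-14^(1/3)*c/7), c)


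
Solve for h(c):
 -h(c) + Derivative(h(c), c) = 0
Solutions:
 h(c) = C1*exp(c)


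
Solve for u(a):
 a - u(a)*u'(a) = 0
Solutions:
 u(a) = -sqrt(C1 + a^2)
 u(a) = sqrt(C1 + a^2)


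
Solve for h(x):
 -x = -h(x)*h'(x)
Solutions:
 h(x) = -sqrt(C1 + x^2)
 h(x) = sqrt(C1 + x^2)


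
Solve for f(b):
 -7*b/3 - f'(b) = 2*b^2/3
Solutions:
 f(b) = C1 - 2*b^3/9 - 7*b^2/6


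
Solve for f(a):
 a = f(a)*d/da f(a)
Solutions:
 f(a) = -sqrt(C1 + a^2)
 f(a) = sqrt(C1 + a^2)


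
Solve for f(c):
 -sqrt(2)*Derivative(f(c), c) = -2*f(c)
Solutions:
 f(c) = C1*exp(sqrt(2)*c)


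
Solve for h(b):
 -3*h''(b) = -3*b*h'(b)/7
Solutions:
 h(b) = C1 + C2*erfi(sqrt(14)*b/14)


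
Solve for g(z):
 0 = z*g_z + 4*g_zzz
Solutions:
 g(z) = C1 + Integral(C2*airyai(-2^(1/3)*z/2) + C3*airybi(-2^(1/3)*z/2), z)


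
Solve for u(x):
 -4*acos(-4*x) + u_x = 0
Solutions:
 u(x) = C1 + 4*x*acos(-4*x) + sqrt(1 - 16*x^2)


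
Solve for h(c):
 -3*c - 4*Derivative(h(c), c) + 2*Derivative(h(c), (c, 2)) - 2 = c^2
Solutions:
 h(c) = C1 + C2*exp(2*c) - c^3/12 - c^2/2 - c


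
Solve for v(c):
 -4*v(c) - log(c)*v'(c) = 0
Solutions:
 v(c) = C1*exp(-4*li(c))


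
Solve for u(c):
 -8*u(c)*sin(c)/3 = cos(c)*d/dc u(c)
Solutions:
 u(c) = C1*cos(c)^(8/3)


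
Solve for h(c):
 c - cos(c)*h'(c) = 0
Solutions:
 h(c) = C1 + Integral(c/cos(c), c)


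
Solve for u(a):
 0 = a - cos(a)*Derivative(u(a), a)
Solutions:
 u(a) = C1 + Integral(a/cos(a), a)


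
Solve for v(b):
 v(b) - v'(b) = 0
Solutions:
 v(b) = C1*exp(b)


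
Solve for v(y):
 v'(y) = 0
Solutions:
 v(y) = C1


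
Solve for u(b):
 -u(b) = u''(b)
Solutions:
 u(b) = C1*sin(b) + C2*cos(b)


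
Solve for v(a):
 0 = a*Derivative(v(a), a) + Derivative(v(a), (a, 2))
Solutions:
 v(a) = C1 + C2*erf(sqrt(2)*a/2)


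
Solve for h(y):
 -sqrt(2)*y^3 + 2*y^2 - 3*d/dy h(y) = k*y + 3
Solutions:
 h(y) = C1 - k*y^2/6 - sqrt(2)*y^4/12 + 2*y^3/9 - y


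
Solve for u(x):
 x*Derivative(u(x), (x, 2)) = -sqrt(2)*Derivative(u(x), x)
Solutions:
 u(x) = C1 + C2*x^(1 - sqrt(2))


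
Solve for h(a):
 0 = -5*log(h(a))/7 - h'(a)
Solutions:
 li(h(a)) = C1 - 5*a/7


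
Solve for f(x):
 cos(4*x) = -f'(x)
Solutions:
 f(x) = C1 - sin(4*x)/4


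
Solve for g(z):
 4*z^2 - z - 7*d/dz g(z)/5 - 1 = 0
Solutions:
 g(z) = C1 + 20*z^3/21 - 5*z^2/14 - 5*z/7


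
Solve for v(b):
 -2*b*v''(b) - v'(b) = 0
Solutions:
 v(b) = C1 + C2*sqrt(b)


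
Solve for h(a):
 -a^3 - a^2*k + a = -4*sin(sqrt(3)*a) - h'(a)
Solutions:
 h(a) = C1 + a^4/4 + a^3*k/3 - a^2/2 + 4*sqrt(3)*cos(sqrt(3)*a)/3


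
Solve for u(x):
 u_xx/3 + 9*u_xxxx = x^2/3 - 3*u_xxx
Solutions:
 u(x) = C1 + C2*x + x^4/12 - 3*x^3 + 54*x^2 + (C3*sin(sqrt(3)*x/18) + C4*cos(sqrt(3)*x/18))*exp(-x/6)


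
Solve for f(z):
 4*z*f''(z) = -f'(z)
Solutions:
 f(z) = C1 + C2*z^(3/4)


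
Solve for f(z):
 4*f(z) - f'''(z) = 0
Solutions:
 f(z) = C3*exp(2^(2/3)*z) + (C1*sin(2^(2/3)*sqrt(3)*z/2) + C2*cos(2^(2/3)*sqrt(3)*z/2))*exp(-2^(2/3)*z/2)


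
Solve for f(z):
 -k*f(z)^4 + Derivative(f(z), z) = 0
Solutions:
 f(z) = (-1/(C1 + 3*k*z))^(1/3)
 f(z) = (-1/(C1 + k*z))^(1/3)*(-3^(2/3) - 3*3^(1/6)*I)/6
 f(z) = (-1/(C1 + k*z))^(1/3)*(-3^(2/3) + 3*3^(1/6)*I)/6


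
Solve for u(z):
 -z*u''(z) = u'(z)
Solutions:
 u(z) = C1 + C2*log(z)


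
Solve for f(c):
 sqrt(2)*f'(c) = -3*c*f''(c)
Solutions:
 f(c) = C1 + C2*c^(1 - sqrt(2)/3)


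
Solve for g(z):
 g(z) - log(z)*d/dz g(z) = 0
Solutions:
 g(z) = C1*exp(li(z))


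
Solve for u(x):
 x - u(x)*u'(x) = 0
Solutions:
 u(x) = -sqrt(C1 + x^2)
 u(x) = sqrt(C1 + x^2)


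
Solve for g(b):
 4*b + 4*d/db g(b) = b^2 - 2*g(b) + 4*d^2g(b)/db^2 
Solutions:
 g(b) = C1*exp(b*(1 - sqrt(3))/2) + C2*exp(b*(1 + sqrt(3))/2) + b^2/2 - 4*b + 10


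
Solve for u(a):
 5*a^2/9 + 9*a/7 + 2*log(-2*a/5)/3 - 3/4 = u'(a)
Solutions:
 u(a) = C1 + 5*a^3/27 + 9*a^2/14 + 2*a*log(-a)/3 + a*(-17 - 8*log(5) + 8*log(2))/12


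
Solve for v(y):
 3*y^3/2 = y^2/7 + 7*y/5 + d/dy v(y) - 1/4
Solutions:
 v(y) = C1 + 3*y^4/8 - y^3/21 - 7*y^2/10 + y/4


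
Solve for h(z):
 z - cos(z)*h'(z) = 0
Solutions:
 h(z) = C1 + Integral(z/cos(z), z)


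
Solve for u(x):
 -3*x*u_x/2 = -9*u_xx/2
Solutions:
 u(x) = C1 + C2*erfi(sqrt(6)*x/6)


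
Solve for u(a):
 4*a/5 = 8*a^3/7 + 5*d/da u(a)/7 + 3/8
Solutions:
 u(a) = C1 - 2*a^4/5 + 14*a^2/25 - 21*a/40


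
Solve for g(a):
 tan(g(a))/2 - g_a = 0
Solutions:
 g(a) = pi - asin(C1*exp(a/2))
 g(a) = asin(C1*exp(a/2))


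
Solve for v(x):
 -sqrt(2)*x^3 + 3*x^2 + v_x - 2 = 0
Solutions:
 v(x) = C1 + sqrt(2)*x^4/4 - x^3 + 2*x


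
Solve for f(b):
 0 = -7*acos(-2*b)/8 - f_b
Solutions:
 f(b) = C1 - 7*b*acos(-2*b)/8 - 7*sqrt(1 - 4*b^2)/16


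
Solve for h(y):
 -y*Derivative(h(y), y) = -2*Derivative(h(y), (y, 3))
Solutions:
 h(y) = C1 + Integral(C2*airyai(2^(2/3)*y/2) + C3*airybi(2^(2/3)*y/2), y)


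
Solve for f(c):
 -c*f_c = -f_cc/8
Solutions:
 f(c) = C1 + C2*erfi(2*c)


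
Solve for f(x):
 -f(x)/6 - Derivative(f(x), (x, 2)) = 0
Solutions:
 f(x) = C1*sin(sqrt(6)*x/6) + C2*cos(sqrt(6)*x/6)


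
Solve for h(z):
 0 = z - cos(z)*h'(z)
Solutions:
 h(z) = C1 + Integral(z/cos(z), z)


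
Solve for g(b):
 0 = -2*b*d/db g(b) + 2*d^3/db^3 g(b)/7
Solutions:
 g(b) = C1 + Integral(C2*airyai(7^(1/3)*b) + C3*airybi(7^(1/3)*b), b)


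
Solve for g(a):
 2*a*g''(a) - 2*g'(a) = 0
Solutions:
 g(a) = C1 + C2*a^2


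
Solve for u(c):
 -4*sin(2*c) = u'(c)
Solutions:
 u(c) = C1 + 2*cos(2*c)


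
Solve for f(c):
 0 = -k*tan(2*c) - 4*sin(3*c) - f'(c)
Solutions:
 f(c) = C1 + k*log(cos(2*c))/2 + 4*cos(3*c)/3


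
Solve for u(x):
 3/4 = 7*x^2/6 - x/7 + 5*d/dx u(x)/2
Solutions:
 u(x) = C1 - 7*x^3/45 + x^2/35 + 3*x/10


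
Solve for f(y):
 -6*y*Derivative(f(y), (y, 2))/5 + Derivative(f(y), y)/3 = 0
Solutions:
 f(y) = C1 + C2*y^(23/18)


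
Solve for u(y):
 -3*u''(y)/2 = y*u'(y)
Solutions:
 u(y) = C1 + C2*erf(sqrt(3)*y/3)


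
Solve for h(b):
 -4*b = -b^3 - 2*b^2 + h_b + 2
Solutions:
 h(b) = C1 + b^4/4 + 2*b^3/3 - 2*b^2 - 2*b


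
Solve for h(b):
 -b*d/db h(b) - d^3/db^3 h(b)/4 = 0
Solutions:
 h(b) = C1 + Integral(C2*airyai(-2^(2/3)*b) + C3*airybi(-2^(2/3)*b), b)


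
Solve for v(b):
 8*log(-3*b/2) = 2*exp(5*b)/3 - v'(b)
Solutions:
 v(b) = C1 - 8*b*log(-b) + 8*b*(-log(3) + log(2) + 1) + 2*exp(5*b)/15


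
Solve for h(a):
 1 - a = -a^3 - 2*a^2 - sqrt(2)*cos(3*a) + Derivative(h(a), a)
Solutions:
 h(a) = C1 + a^4/4 + 2*a^3/3 - a^2/2 + a + sqrt(2)*sin(3*a)/3


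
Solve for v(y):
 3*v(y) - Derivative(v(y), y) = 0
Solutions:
 v(y) = C1*exp(3*y)


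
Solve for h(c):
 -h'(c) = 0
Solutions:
 h(c) = C1


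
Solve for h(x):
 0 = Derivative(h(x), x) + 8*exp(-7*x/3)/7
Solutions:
 h(x) = C1 + 24*exp(-7*x/3)/49


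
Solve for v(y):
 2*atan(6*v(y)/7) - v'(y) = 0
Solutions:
 Integral(1/atan(6*_y/7), (_y, v(y))) = C1 + 2*y


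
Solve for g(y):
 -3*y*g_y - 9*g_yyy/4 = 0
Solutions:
 g(y) = C1 + Integral(C2*airyai(-6^(2/3)*y/3) + C3*airybi(-6^(2/3)*y/3), y)


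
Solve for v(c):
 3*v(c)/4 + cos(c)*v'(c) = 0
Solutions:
 v(c) = C1*(sin(c) - 1)^(3/8)/(sin(c) + 1)^(3/8)


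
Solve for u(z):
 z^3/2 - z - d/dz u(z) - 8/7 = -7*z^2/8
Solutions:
 u(z) = C1 + z^4/8 + 7*z^3/24 - z^2/2 - 8*z/7


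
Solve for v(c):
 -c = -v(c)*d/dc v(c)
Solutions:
 v(c) = -sqrt(C1 + c^2)
 v(c) = sqrt(C1 + c^2)


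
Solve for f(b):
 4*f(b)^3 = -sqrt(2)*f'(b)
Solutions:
 f(b) = -sqrt(2)*sqrt(-1/(C1 - 2*sqrt(2)*b))/2
 f(b) = sqrt(2)*sqrt(-1/(C1 - 2*sqrt(2)*b))/2


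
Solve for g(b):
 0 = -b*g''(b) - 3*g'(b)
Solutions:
 g(b) = C1 + C2/b^2


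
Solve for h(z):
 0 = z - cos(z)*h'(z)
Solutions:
 h(z) = C1 + Integral(z/cos(z), z)


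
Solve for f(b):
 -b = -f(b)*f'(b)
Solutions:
 f(b) = -sqrt(C1 + b^2)
 f(b) = sqrt(C1 + b^2)


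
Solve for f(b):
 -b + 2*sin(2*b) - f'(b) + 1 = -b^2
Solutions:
 f(b) = C1 + b^3/3 - b^2/2 + b - cos(2*b)


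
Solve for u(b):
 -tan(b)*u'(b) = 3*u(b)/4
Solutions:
 u(b) = C1/sin(b)^(3/4)


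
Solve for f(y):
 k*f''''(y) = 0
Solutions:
 f(y) = C1 + C2*y + C3*y^2 + C4*y^3


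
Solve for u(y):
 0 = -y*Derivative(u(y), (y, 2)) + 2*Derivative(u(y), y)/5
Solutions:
 u(y) = C1 + C2*y^(7/5)


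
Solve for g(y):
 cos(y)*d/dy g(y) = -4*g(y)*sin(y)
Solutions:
 g(y) = C1*cos(y)^4


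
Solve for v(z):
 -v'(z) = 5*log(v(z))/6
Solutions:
 li(v(z)) = C1 - 5*z/6


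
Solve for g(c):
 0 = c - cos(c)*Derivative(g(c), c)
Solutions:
 g(c) = C1 + Integral(c/cos(c), c)


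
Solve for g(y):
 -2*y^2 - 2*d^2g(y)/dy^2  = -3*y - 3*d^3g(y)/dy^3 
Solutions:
 g(y) = C1 + C2*y + C3*exp(2*y/3) - y^4/12 - y^3/4 - 9*y^2/8


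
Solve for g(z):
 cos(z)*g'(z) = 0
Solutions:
 g(z) = C1


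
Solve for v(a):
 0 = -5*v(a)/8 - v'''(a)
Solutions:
 v(a) = C3*exp(-5^(1/3)*a/2) + (C1*sin(sqrt(3)*5^(1/3)*a/4) + C2*cos(sqrt(3)*5^(1/3)*a/4))*exp(5^(1/3)*a/4)


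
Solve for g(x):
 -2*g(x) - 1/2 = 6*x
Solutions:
 g(x) = -3*x - 1/4


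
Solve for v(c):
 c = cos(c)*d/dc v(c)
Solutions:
 v(c) = C1 + Integral(c/cos(c), c)


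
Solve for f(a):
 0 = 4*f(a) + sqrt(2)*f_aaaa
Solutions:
 f(a) = (C1*sin(2^(7/8)*a/2) + C2*cos(2^(7/8)*a/2))*exp(-2^(7/8)*a/2) + (C3*sin(2^(7/8)*a/2) + C4*cos(2^(7/8)*a/2))*exp(2^(7/8)*a/2)


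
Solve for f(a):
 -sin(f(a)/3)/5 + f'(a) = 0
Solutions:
 -a/5 + 3*log(cos(f(a)/3) - 1)/2 - 3*log(cos(f(a)/3) + 1)/2 = C1


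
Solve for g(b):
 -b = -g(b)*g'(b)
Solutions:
 g(b) = -sqrt(C1 + b^2)
 g(b) = sqrt(C1 + b^2)


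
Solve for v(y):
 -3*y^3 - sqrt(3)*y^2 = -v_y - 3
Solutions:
 v(y) = C1 + 3*y^4/4 + sqrt(3)*y^3/3 - 3*y


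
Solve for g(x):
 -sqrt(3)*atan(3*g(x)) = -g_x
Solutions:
 Integral(1/atan(3*_y), (_y, g(x))) = C1 + sqrt(3)*x


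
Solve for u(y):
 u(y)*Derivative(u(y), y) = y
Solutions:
 u(y) = -sqrt(C1 + y^2)
 u(y) = sqrt(C1 + y^2)


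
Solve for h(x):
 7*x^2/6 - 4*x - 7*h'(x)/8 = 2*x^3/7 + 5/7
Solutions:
 h(x) = C1 - 4*x^4/49 + 4*x^3/9 - 16*x^2/7 - 40*x/49


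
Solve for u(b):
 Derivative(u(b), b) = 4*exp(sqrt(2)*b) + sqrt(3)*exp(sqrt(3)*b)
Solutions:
 u(b) = C1 + 2*sqrt(2)*exp(sqrt(2)*b) + exp(sqrt(3)*b)


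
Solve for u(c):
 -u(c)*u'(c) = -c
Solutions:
 u(c) = -sqrt(C1 + c^2)
 u(c) = sqrt(C1 + c^2)


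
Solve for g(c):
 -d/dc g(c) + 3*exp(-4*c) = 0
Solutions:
 g(c) = C1 - 3*exp(-4*c)/4


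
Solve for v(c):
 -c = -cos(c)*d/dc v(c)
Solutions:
 v(c) = C1 + Integral(c/cos(c), c)


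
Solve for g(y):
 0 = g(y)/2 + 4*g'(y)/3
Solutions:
 g(y) = C1*exp(-3*y/8)


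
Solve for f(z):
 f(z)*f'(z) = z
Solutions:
 f(z) = -sqrt(C1 + z^2)
 f(z) = sqrt(C1 + z^2)


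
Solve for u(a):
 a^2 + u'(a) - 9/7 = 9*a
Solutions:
 u(a) = C1 - a^3/3 + 9*a^2/2 + 9*a/7


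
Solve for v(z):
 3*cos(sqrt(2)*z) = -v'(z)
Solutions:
 v(z) = C1 - 3*sqrt(2)*sin(sqrt(2)*z)/2


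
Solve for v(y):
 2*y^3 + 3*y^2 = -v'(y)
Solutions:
 v(y) = C1 - y^4/2 - y^3


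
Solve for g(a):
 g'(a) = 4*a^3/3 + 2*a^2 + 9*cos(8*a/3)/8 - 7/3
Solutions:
 g(a) = C1 + a^4/3 + 2*a^3/3 - 7*a/3 + 27*sin(8*a/3)/64


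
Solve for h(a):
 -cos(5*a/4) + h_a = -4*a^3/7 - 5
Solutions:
 h(a) = C1 - a^4/7 - 5*a + 4*sin(5*a/4)/5


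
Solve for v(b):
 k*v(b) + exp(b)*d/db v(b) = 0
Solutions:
 v(b) = C1*exp(k*exp(-b))


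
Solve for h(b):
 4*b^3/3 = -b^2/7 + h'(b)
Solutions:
 h(b) = C1 + b^4/3 + b^3/21


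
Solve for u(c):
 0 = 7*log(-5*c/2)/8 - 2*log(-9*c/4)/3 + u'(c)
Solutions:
 u(c) = C1 - 5*c*log(-c)/24 + c*(-21*log(5) - 11*log(2) + 5 + 32*log(3))/24


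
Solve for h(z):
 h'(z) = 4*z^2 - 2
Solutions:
 h(z) = C1 + 4*z^3/3 - 2*z


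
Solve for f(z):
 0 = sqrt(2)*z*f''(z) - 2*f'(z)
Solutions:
 f(z) = C1 + C2*z^(1 + sqrt(2))


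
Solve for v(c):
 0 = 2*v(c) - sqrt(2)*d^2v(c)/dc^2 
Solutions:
 v(c) = C1*exp(-2^(1/4)*c) + C2*exp(2^(1/4)*c)


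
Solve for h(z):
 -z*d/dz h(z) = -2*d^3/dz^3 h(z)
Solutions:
 h(z) = C1 + Integral(C2*airyai(2^(2/3)*z/2) + C3*airybi(2^(2/3)*z/2), z)


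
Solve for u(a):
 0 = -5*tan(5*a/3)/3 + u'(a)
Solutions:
 u(a) = C1 - log(cos(5*a/3))


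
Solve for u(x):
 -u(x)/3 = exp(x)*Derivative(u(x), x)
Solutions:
 u(x) = C1*exp(exp(-x)/3)


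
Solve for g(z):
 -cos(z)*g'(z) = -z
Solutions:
 g(z) = C1 + Integral(z/cos(z), z)


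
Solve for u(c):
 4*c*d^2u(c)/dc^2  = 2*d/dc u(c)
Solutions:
 u(c) = C1 + C2*c^(3/2)


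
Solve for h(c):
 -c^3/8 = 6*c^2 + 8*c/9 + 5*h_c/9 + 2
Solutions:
 h(c) = C1 - 9*c^4/160 - 18*c^3/5 - 4*c^2/5 - 18*c/5


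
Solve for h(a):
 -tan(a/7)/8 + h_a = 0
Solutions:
 h(a) = C1 - 7*log(cos(a/7))/8


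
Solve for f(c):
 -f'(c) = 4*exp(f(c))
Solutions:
 f(c) = log(1/(C1 + 4*c))


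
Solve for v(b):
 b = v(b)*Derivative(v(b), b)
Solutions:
 v(b) = -sqrt(C1 + b^2)
 v(b) = sqrt(C1 + b^2)


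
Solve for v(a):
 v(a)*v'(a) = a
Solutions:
 v(a) = -sqrt(C1 + a^2)
 v(a) = sqrt(C1 + a^2)


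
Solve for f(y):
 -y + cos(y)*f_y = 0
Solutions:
 f(y) = C1 + Integral(y/cos(y), y)


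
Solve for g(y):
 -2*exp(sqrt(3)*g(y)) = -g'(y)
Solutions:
 g(y) = sqrt(3)*(2*log(-1/(C1 + 2*y)) - log(3))/6


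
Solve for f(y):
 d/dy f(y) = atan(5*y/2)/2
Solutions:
 f(y) = C1 + y*atan(5*y/2)/2 - log(25*y^2 + 4)/10


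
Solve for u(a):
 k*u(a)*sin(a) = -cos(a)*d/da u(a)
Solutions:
 u(a) = C1*exp(k*log(cos(a)))


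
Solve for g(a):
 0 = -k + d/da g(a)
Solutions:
 g(a) = C1 + a*k


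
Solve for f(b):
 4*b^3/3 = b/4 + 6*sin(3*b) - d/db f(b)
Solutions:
 f(b) = C1 - b^4/3 + b^2/8 - 2*cos(3*b)


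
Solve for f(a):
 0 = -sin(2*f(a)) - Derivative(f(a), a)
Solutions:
 f(a) = pi - acos((-C1 - exp(4*a))/(C1 - exp(4*a)))/2
 f(a) = acos((-C1 - exp(4*a))/(C1 - exp(4*a)))/2


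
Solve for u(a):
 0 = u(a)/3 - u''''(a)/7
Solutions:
 u(a) = C1*exp(-3^(3/4)*7^(1/4)*a/3) + C2*exp(3^(3/4)*7^(1/4)*a/3) + C3*sin(3^(3/4)*7^(1/4)*a/3) + C4*cos(3^(3/4)*7^(1/4)*a/3)


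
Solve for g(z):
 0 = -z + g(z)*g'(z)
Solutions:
 g(z) = -sqrt(C1 + z^2)
 g(z) = sqrt(C1 + z^2)


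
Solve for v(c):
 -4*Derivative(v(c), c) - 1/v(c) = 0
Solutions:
 v(c) = -sqrt(C1 - 2*c)/2
 v(c) = sqrt(C1 - 2*c)/2


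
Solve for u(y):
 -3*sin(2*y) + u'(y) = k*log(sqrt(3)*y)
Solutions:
 u(y) = C1 + k*y*(log(y) - 1) + k*y*log(3)/2 - 3*cos(2*y)/2


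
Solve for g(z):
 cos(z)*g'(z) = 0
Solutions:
 g(z) = C1


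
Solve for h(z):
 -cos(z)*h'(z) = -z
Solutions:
 h(z) = C1 + Integral(z/cos(z), z)


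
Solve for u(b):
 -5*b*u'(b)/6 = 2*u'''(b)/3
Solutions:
 u(b) = C1 + Integral(C2*airyai(-10^(1/3)*b/2) + C3*airybi(-10^(1/3)*b/2), b)


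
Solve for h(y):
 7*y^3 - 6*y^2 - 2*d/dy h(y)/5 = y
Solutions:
 h(y) = C1 + 35*y^4/8 - 5*y^3 - 5*y^2/4


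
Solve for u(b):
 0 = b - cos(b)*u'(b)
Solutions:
 u(b) = C1 + Integral(b/cos(b), b)


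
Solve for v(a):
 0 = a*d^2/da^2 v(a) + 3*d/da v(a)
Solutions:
 v(a) = C1 + C2/a^2


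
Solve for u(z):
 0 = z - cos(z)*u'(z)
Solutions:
 u(z) = C1 + Integral(z/cos(z), z)


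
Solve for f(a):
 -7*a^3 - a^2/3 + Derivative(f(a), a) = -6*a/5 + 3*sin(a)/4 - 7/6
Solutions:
 f(a) = C1 + 7*a^4/4 + a^3/9 - 3*a^2/5 - 7*a/6 - 3*cos(a)/4


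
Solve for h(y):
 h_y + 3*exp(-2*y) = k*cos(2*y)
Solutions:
 h(y) = C1 + k*sin(2*y)/2 + 3*exp(-2*y)/2


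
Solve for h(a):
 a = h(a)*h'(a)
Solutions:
 h(a) = -sqrt(C1 + a^2)
 h(a) = sqrt(C1 + a^2)


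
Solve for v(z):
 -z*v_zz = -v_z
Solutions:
 v(z) = C1 + C2*z^2


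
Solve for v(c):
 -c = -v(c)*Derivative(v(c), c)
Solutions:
 v(c) = -sqrt(C1 + c^2)
 v(c) = sqrt(C1 + c^2)


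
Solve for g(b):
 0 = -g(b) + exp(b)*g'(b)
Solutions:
 g(b) = C1*exp(-exp(-b))


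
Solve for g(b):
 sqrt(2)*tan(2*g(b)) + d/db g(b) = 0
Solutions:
 g(b) = -asin(C1*exp(-2*sqrt(2)*b))/2 + pi/2
 g(b) = asin(C1*exp(-2*sqrt(2)*b))/2


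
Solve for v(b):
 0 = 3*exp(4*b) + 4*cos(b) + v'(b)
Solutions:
 v(b) = C1 - 3*exp(4*b)/4 - 4*sin(b)


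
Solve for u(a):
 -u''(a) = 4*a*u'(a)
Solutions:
 u(a) = C1 + C2*erf(sqrt(2)*a)


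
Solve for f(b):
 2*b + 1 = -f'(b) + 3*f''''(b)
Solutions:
 f(b) = C1 + C4*exp(3^(2/3)*b/3) - b^2 - b + (C2*sin(3^(1/6)*b/2) + C3*cos(3^(1/6)*b/2))*exp(-3^(2/3)*b/6)


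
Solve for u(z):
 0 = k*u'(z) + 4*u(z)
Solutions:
 u(z) = C1*exp(-4*z/k)


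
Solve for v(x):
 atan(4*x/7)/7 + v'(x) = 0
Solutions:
 v(x) = C1 - x*atan(4*x/7)/7 + log(16*x^2 + 49)/8


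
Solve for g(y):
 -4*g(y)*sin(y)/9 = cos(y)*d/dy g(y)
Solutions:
 g(y) = C1*cos(y)^(4/9)


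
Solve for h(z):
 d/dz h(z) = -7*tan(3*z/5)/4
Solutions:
 h(z) = C1 + 35*log(cos(3*z/5))/12


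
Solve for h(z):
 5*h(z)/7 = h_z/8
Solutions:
 h(z) = C1*exp(40*z/7)


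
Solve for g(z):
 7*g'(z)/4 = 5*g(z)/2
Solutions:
 g(z) = C1*exp(10*z/7)


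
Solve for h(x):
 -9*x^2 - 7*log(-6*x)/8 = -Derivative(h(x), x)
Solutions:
 h(x) = C1 + 3*x^3 + 7*x*log(-x)/8 + 7*x*(-1 + log(6))/8


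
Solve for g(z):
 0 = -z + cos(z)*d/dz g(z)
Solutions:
 g(z) = C1 + Integral(z/cos(z), z)


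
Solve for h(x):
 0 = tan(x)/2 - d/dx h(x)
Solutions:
 h(x) = C1 - log(cos(x))/2


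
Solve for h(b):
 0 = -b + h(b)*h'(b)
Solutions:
 h(b) = -sqrt(C1 + b^2)
 h(b) = sqrt(C1 + b^2)


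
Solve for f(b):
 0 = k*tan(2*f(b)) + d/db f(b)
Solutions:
 f(b) = -asin(C1*exp(-2*b*k))/2 + pi/2
 f(b) = asin(C1*exp(-2*b*k))/2


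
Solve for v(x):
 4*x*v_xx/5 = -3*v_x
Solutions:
 v(x) = C1 + C2/x^(11/4)


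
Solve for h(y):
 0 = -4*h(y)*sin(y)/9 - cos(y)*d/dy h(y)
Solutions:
 h(y) = C1*cos(y)^(4/9)


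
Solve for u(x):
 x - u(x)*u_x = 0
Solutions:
 u(x) = -sqrt(C1 + x^2)
 u(x) = sqrt(C1 + x^2)


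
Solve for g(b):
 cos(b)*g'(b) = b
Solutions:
 g(b) = C1 + Integral(b/cos(b), b)


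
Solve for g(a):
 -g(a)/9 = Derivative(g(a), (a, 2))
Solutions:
 g(a) = C1*sin(a/3) + C2*cos(a/3)


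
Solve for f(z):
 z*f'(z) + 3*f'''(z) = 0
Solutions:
 f(z) = C1 + Integral(C2*airyai(-3^(2/3)*z/3) + C3*airybi(-3^(2/3)*z/3), z)


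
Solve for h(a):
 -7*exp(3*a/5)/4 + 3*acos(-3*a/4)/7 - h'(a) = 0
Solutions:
 h(a) = C1 + 3*a*acos(-3*a/4)/7 + sqrt(16 - 9*a^2)/7 - 35*exp(3*a/5)/12


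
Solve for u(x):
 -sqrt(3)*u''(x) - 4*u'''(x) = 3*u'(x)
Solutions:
 u(x) = C1 + (C2*sin(3*sqrt(5)*x/8) + C3*cos(3*sqrt(5)*x/8))*exp(-sqrt(3)*x/8)


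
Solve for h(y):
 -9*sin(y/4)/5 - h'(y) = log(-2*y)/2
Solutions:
 h(y) = C1 - y*log(-y)/2 - y*log(2)/2 + y/2 + 36*cos(y/4)/5


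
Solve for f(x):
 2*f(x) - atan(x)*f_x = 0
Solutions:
 f(x) = C1*exp(2*Integral(1/atan(x), x))


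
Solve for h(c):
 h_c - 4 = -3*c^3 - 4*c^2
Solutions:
 h(c) = C1 - 3*c^4/4 - 4*c^3/3 + 4*c


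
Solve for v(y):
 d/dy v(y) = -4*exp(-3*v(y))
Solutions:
 v(y) = log(C1 - 12*y)/3
 v(y) = log((-3^(1/3) - 3^(5/6)*I)*(C1 - 4*y)^(1/3)/2)
 v(y) = log((-3^(1/3) + 3^(5/6)*I)*(C1 - 4*y)^(1/3)/2)


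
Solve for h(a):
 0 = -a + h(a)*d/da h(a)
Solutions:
 h(a) = -sqrt(C1 + a^2)
 h(a) = sqrt(C1 + a^2)


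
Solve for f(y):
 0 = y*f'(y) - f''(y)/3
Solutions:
 f(y) = C1 + C2*erfi(sqrt(6)*y/2)


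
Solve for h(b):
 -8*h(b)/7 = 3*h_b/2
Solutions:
 h(b) = C1*exp(-16*b/21)


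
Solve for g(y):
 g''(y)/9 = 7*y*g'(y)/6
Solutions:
 g(y) = C1 + C2*erfi(sqrt(21)*y/2)


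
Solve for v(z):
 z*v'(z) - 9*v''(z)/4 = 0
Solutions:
 v(z) = C1 + C2*erfi(sqrt(2)*z/3)


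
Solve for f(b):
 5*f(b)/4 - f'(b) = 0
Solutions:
 f(b) = C1*exp(5*b/4)


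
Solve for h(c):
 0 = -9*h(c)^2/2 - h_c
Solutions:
 h(c) = 2/(C1 + 9*c)


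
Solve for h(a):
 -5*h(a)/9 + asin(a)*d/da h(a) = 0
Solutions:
 h(a) = C1*exp(5*Integral(1/asin(a), a)/9)


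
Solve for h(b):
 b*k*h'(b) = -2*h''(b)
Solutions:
 h(b) = Piecewise((-sqrt(pi)*C1*erf(b*sqrt(k)/2)/sqrt(k) - C2, (k > 0) | (k < 0)), (-C1*b - C2, True))


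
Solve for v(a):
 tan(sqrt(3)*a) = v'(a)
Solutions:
 v(a) = C1 - sqrt(3)*log(cos(sqrt(3)*a))/3


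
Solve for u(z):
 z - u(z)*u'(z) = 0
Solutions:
 u(z) = -sqrt(C1 + z^2)
 u(z) = sqrt(C1 + z^2)


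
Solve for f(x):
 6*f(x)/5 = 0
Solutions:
 f(x) = 0


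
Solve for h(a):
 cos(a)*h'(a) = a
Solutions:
 h(a) = C1 + Integral(a/cos(a), a)


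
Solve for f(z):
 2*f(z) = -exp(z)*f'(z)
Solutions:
 f(z) = C1*exp(2*exp(-z))


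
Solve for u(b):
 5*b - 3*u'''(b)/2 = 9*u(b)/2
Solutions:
 u(b) = C3*exp(-3^(1/3)*b) + 10*b/9 + (C1*sin(3^(5/6)*b/2) + C2*cos(3^(5/6)*b/2))*exp(3^(1/3)*b/2)


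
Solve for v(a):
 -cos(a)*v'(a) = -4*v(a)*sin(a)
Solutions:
 v(a) = C1/cos(a)^4


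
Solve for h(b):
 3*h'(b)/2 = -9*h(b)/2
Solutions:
 h(b) = C1*exp(-3*b)


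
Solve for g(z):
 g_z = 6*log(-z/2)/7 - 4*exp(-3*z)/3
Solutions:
 g(z) = C1 + 6*z*log(-z)/7 + 6*z*(-1 - log(2))/7 + 4*exp(-3*z)/9


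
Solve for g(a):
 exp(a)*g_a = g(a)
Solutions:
 g(a) = C1*exp(-exp(-a))


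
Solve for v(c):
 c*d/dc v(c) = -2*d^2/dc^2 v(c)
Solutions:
 v(c) = C1 + C2*erf(c/2)


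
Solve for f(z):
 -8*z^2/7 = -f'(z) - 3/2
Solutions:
 f(z) = C1 + 8*z^3/21 - 3*z/2


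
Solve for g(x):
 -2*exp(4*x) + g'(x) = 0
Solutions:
 g(x) = C1 + exp(4*x)/2


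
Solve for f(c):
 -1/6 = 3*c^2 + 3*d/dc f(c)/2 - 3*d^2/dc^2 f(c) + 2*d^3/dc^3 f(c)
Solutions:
 f(c) = C1 - 2*c^3/3 - 4*c^2 - 97*c/9 + (C2*sin(sqrt(3)*c/4) + C3*cos(sqrt(3)*c/4))*exp(3*c/4)


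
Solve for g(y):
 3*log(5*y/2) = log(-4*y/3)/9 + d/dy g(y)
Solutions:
 g(y) = C1 + 26*y*log(y)/9 + y*(-26/9 - 29*log(2)/9 + log(3)/9 + 3*log(5) - I*pi/9)


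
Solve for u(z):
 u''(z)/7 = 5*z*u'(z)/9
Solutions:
 u(z) = C1 + C2*erfi(sqrt(70)*z/6)


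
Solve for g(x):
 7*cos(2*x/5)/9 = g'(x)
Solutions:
 g(x) = C1 + 35*sin(2*x/5)/18


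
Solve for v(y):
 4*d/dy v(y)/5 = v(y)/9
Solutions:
 v(y) = C1*exp(5*y/36)


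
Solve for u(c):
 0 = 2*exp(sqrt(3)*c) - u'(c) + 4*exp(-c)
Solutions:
 u(c) = C1 + 2*sqrt(3)*exp(sqrt(3)*c)/3 - 4*exp(-c)


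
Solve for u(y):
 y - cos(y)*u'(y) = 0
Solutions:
 u(y) = C1 + Integral(y/cos(y), y)


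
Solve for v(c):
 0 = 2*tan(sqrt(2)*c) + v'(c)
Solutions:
 v(c) = C1 + sqrt(2)*log(cos(sqrt(2)*c))


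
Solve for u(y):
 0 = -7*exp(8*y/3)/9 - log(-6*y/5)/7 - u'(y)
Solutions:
 u(y) = C1 - y*log(-y)/7 + y*(-log(6) + 1 + log(5))/7 - 7*exp(8*y/3)/24


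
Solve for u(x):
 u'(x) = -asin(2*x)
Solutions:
 u(x) = C1 - x*asin(2*x) - sqrt(1 - 4*x^2)/2


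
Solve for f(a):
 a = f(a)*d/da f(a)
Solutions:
 f(a) = -sqrt(C1 + a^2)
 f(a) = sqrt(C1 + a^2)


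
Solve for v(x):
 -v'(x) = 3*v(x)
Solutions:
 v(x) = C1*exp(-3*x)


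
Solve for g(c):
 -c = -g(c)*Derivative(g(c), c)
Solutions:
 g(c) = -sqrt(C1 + c^2)
 g(c) = sqrt(C1 + c^2)


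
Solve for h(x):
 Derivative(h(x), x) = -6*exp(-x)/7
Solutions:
 h(x) = C1 + 6*exp(-x)/7


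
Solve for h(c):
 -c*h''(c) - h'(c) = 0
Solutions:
 h(c) = C1 + C2*log(c)


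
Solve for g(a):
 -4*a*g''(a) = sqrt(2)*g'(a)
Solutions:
 g(a) = C1 + C2*a^(1 - sqrt(2)/4)


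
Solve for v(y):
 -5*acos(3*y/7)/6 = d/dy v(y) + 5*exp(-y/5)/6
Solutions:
 v(y) = C1 - 5*y*acos(3*y/7)/6 + 5*sqrt(49 - 9*y^2)/18 + 25*exp(-y/5)/6


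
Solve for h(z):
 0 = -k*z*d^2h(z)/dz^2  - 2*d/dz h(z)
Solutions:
 h(z) = C1 + z^(((re(k) - 2)*re(k) + im(k)^2)/(re(k)^2 + im(k)^2))*(C2*sin(2*log(z)*Abs(im(k))/(re(k)^2 + im(k)^2)) + C3*cos(2*log(z)*im(k)/(re(k)^2 + im(k)^2)))


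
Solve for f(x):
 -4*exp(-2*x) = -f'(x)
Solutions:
 f(x) = C1 - 2*exp(-2*x)


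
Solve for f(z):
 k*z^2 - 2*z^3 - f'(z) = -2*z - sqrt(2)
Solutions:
 f(z) = C1 + k*z^3/3 - z^4/2 + z^2 + sqrt(2)*z


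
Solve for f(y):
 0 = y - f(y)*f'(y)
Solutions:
 f(y) = -sqrt(C1 + y^2)
 f(y) = sqrt(C1 + y^2)


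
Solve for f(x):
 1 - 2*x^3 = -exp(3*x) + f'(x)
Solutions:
 f(x) = C1 - x^4/2 + x + exp(3*x)/3


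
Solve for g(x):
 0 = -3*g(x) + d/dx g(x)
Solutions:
 g(x) = C1*exp(3*x)


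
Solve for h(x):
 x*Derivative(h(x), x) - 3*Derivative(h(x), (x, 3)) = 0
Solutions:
 h(x) = C1 + Integral(C2*airyai(3^(2/3)*x/3) + C3*airybi(3^(2/3)*x/3), x)


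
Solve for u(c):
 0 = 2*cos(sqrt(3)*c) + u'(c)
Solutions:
 u(c) = C1 - 2*sqrt(3)*sin(sqrt(3)*c)/3


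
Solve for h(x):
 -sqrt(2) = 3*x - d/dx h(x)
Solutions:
 h(x) = C1 + 3*x^2/2 + sqrt(2)*x


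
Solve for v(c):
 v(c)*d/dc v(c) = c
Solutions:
 v(c) = -sqrt(C1 + c^2)
 v(c) = sqrt(C1 + c^2)


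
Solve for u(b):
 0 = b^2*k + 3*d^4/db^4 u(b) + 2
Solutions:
 u(b) = C1 + C2*b + C3*b^2 + C4*b^3 - b^6*k/1080 - b^4/36


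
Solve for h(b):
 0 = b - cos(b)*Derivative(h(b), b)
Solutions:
 h(b) = C1 + Integral(b/cos(b), b)


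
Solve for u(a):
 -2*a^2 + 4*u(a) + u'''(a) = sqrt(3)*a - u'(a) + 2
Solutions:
 u(a) = C1*exp(-3^(1/3)*a*(-(18 + sqrt(327))^(1/3) + 3^(1/3)/(18 + sqrt(327))^(1/3))/6)*sin(3^(1/6)*a*(3/(18 + sqrt(327))^(1/3) + 3^(2/3)*(18 + sqrt(327))^(1/3))/6) + C2*exp(-3^(1/3)*a*(-(18 + sqrt(327))^(1/3) + 3^(1/3)/(18 + sqrt(327))^(1/3))/6)*cos(3^(1/6)*a*(3/(18 + sqrt(327))^(1/3) + 3^(2/3)*(18 + sqrt(327))^(1/3))/6) + C3*exp(3^(1/3)*a*(-(18 + sqrt(327))^(1/3) + 3^(1/3)/(18 + sqrt(327))^(1/3))/3) + a^2/2 - a/4 + sqrt(3)*a/4 - sqrt(3)/16 + 9/16


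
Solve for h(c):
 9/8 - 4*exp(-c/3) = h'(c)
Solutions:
 h(c) = C1 + 9*c/8 + 12*exp(-c/3)


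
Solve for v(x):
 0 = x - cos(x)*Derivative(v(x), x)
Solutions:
 v(x) = C1 + Integral(x/cos(x), x)


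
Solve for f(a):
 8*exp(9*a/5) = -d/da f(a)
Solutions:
 f(a) = C1 - 40*exp(9*a/5)/9


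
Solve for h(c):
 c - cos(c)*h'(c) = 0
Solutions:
 h(c) = C1 + Integral(c/cos(c), c)


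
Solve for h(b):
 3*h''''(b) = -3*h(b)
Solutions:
 h(b) = (C1*sin(sqrt(2)*b/2) + C2*cos(sqrt(2)*b/2))*exp(-sqrt(2)*b/2) + (C3*sin(sqrt(2)*b/2) + C4*cos(sqrt(2)*b/2))*exp(sqrt(2)*b/2)


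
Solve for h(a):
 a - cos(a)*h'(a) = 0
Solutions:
 h(a) = C1 + Integral(a/cos(a), a)


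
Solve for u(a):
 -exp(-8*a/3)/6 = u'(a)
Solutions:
 u(a) = C1 + exp(-8*a/3)/16


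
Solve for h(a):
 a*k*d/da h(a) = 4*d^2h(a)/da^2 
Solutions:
 h(a) = Piecewise((-sqrt(2)*sqrt(pi)*C1*erf(sqrt(2)*a*sqrt(-k)/4)/sqrt(-k) - C2, (k > 0) | (k < 0)), (-C1*a - C2, True))


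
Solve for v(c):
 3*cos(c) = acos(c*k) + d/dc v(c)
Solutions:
 v(c) = C1 - Piecewise((c*acos(c*k) - sqrt(-c^2*k^2 + 1)/k, Ne(k, 0)), (pi*c/2, True)) + 3*sin(c)


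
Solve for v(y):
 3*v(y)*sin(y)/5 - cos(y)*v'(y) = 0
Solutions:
 v(y) = C1/cos(y)^(3/5)


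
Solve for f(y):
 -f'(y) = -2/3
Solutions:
 f(y) = C1 + 2*y/3


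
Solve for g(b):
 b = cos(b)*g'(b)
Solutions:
 g(b) = C1 + Integral(b/cos(b), b)


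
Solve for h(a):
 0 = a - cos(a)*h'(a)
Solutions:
 h(a) = C1 + Integral(a/cos(a), a)


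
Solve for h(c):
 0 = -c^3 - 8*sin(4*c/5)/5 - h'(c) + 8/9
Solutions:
 h(c) = C1 - c^4/4 + 8*c/9 + 2*cos(4*c/5)


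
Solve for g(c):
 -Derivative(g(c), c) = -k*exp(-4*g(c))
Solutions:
 g(c) = log(-I*(C1 + 4*c*k)^(1/4))
 g(c) = log(I*(C1 + 4*c*k)^(1/4))
 g(c) = log(-(C1 + 4*c*k)^(1/4))
 g(c) = log(C1 + 4*c*k)/4


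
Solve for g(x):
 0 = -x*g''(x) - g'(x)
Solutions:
 g(x) = C1 + C2*log(x)


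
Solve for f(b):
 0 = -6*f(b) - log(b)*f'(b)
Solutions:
 f(b) = C1*exp(-6*li(b))


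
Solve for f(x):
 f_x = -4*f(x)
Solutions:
 f(x) = C1*exp(-4*x)


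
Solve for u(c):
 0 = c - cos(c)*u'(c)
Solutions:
 u(c) = C1 + Integral(c/cos(c), c)


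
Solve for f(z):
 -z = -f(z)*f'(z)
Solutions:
 f(z) = -sqrt(C1 + z^2)
 f(z) = sqrt(C1 + z^2)


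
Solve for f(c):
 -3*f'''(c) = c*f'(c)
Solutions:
 f(c) = C1 + Integral(C2*airyai(-3^(2/3)*c/3) + C3*airybi(-3^(2/3)*c/3), c)


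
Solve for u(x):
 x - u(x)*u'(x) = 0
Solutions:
 u(x) = -sqrt(C1 + x^2)
 u(x) = sqrt(C1 + x^2)


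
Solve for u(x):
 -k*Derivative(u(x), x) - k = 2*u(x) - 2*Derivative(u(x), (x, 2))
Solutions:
 u(x) = C1*exp(x*(k - sqrt(k^2 + 16))/4) + C2*exp(x*(k + sqrt(k^2 + 16))/4) - k/2


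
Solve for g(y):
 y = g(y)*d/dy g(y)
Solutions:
 g(y) = -sqrt(C1 + y^2)
 g(y) = sqrt(C1 + y^2)


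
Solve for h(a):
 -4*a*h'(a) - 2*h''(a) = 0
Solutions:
 h(a) = C1 + C2*erf(a)


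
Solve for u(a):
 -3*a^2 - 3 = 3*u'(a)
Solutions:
 u(a) = C1 - a^3/3 - a


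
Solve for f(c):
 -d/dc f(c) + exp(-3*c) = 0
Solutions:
 f(c) = C1 - exp(-3*c)/3


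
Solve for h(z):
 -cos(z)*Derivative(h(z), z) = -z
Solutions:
 h(z) = C1 + Integral(z/cos(z), z)


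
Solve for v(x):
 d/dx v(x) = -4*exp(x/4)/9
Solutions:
 v(x) = C1 - 16*exp(x/4)/9


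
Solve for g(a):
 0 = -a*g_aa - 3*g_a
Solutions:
 g(a) = C1 + C2/a^2


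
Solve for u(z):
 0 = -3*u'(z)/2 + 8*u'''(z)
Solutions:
 u(z) = C1 + C2*exp(-sqrt(3)*z/4) + C3*exp(sqrt(3)*z/4)


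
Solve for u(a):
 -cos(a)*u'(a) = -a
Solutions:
 u(a) = C1 + Integral(a/cos(a), a)


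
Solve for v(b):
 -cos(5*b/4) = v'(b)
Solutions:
 v(b) = C1 - 4*sin(5*b/4)/5


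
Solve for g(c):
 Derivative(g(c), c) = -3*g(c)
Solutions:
 g(c) = C1*exp(-3*c)


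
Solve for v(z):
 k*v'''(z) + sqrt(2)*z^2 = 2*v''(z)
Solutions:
 v(z) = C1 + C2*z + C3*exp(2*z/k) + sqrt(2)*k^2*z^2/8 + sqrt(2)*k*z^3/12 + sqrt(2)*z^4/24


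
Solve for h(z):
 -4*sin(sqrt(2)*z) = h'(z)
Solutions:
 h(z) = C1 + 2*sqrt(2)*cos(sqrt(2)*z)


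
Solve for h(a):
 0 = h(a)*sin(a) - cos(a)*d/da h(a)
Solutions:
 h(a) = C1/cos(a)


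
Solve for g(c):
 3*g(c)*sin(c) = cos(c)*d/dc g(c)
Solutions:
 g(c) = C1/cos(c)^3


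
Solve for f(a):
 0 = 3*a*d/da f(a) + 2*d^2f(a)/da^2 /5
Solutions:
 f(a) = C1 + C2*erf(sqrt(15)*a/2)


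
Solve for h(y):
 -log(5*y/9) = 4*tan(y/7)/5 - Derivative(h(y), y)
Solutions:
 h(y) = C1 + y*log(y) - 2*y*log(3) - y + y*log(5) - 28*log(cos(y/7))/5
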